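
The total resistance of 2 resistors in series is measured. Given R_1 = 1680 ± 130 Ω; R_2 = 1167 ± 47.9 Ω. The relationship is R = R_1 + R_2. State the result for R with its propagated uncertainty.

2847 ± 139 Ω

Each term contributes (cᵢ δxᵢ)² to (δR)²:
  (δR_1)² = 16900;  (δR_2)² = 2290
δR = √(19200) = 139 Ω
R = 2847 Ω.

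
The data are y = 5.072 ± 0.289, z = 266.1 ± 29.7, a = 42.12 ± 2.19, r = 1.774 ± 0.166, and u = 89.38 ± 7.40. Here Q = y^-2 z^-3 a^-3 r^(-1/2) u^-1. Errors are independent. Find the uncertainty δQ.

9.23e-17

Relative error in a monomial: (δQ/Q)² = Σ (nᵢ · δxᵢ/xᵢ)².
  (-2·δy/y)² = (-2×0.0570)² = 0.0130;  (-3·δz/z)² = (-3×0.112)² = 0.112;  (-3·δa/a)² = (-3×0.0520)² = 0.0243;  (−½·δr/r)² = (-0.5×0.0936)² = 0.00219;  (-1·δu/u)² = (-1×0.0828)² = 0.00685
δQ/Q = √(0.158) = 0.398
Q = 2.319e-16, so δQ = 0.398 × 2.319e-16 = 9.23e-17.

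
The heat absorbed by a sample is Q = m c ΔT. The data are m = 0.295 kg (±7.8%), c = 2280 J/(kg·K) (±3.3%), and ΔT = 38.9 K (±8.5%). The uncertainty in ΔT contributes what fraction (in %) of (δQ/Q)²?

(δQ/Q)² = (1·δm/m)² + (1·δc/c)² + (1·δΔT/ΔT)²
  m term: (1×0.0780)² = 0.00608
  c term: (1×0.0330)² = 0.00109
  ΔT term: (1×0.0850)² = 0.00723
Total = 0.0144. Share from ΔT = 0.00723/0.0144 = 0.502.

50.2%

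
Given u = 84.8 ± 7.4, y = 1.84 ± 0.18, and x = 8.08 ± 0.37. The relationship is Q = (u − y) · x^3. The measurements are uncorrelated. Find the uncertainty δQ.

7170

Let w = u − y = 83.0. δw = √(δu² + δy²) = √(54.8 + 0.0324) = 7.40, so δw/w = 0.0892.
Q is then a monomial in w, x:
δQ/Q = √((δw/w)² + (3·δx/x)²) = √(0.00796 + 0.0189) = 0.164
Q = 43800, so δQ = 0.164 × 43800 = 7170.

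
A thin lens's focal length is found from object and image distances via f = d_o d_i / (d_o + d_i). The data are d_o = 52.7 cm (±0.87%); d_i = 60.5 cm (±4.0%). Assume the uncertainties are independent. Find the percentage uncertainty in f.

1.92%

∂f/∂d_o = (d_i/(d_o+d_i))² = 0.286;  ∂f/∂d_i = (d_o/(d_o+d_i))² = 0.217
δf = √((∂f/∂d_o · δd_o)² + (∂f/∂d_i · δd_i)²) = √(0.0172 + 0.275) = 0.541 cm
f = 28.2 cm, so δf/f = 0.541/28.2 = 0.0192.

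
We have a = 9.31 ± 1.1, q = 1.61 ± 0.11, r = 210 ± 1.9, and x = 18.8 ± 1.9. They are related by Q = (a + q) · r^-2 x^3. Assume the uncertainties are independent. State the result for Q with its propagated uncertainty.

Let u = a + q = 10.9. δu = √(δa² + δq²) = √(1.21 + 0.0121) = 1.11, so δu/u = 0.101.
Q is then a monomial in u, r, x:
δQ/Q = √((δu/u)² + (-2·δr/r)² + (3·δx/x)²) = √(0.0102 + 0.000327 + 0.0919) = 0.320
Q = 1.65, so δQ = 0.320 × 1.65 = 0.527.

1.65 ± 0.527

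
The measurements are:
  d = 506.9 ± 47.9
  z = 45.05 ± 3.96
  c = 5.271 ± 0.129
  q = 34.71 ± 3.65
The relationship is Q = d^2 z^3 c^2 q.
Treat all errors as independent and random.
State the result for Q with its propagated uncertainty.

(2.266 ± 0.781) × 10^13

Each factor contributes (exponent × relative error)² to (δQ/Q)²:
  (2·δd/d)² = (2×0.0945)² = 0.0357;  (3·δz/z)² = (3×0.0879)² = 0.0695;  (2·δc/c)² = (2×0.0245)² = 0.00240;  (1·δq/q)² = (1×0.105)² = 0.0111
δQ/Q = √(0.119) = 0.345
Q = 2.266e+13, so δQ = 0.345 × 2.266e+13 = 7.81e+12.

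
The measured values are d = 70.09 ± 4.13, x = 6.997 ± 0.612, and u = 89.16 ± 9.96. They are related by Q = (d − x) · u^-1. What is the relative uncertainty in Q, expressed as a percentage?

13.0%

Let w = d − x = 63.09. δw = √(δd² + δx²) = √(17.1 + 0.375) = 4.18, so δw/w = 0.0662.
Q is then a monomial in w, u:
δQ/Q = √((δw/w)² + (-1·δu/u)²) = √(0.00438 + 0.0125) = 0.130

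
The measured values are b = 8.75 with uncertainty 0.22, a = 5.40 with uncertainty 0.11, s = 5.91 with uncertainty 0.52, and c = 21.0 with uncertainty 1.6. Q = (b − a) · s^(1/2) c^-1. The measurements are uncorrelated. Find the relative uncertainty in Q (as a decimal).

Let u = b − a = 3.35. δu = √(δb² + δa²) = √(0.0484 + 0.0121) = 0.246, so δu/u = 0.0734.
Q is then a monomial in u, s, c:
δQ/Q = √((δu/u)² + (½·δs/s)² + (-1·δc/c)²) = √(0.00539 + 0.00194 + 0.00580) = 0.115

0.115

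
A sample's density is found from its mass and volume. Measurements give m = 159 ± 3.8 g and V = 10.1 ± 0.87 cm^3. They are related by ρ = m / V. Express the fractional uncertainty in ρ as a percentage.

8.94%

ρ is a product of powers, so relative uncertainties combine in quadrature:
  (1·δm/m)² = (1×0.0239)² = 0.000571;  (-1·δV/V)² = (-1×0.0861)² = 0.00742
δρ/ρ = √(0.00799) = 0.0894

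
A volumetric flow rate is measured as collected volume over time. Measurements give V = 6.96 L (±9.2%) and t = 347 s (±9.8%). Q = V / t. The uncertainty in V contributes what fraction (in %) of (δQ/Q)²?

46.8%

(δQ/Q)² = (1·δV/V)² + (-1·δt/t)²
  V term: (1×0.0920)² = 0.00846
  t term: (-1×0.0980)² = 0.00960
Total = 0.0181. Share from V = 0.00846/0.0181 = 0.468.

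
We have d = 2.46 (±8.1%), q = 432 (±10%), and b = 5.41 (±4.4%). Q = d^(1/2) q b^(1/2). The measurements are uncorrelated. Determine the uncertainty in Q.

Products/powers → add relative errors in quadrature, weighted by exponent:
  (½·δd/d)² = (0.5×0.0810)² = 0.00164;  (1·δq/q)² = (1×0.100)² = 0.0100;  (½·δb/b)² = (0.5×0.0440)² = 0.000484
δQ/Q = √(0.0121) = 0.110
Q = 1580, so δQ = 0.110 × 1580 = 174.

174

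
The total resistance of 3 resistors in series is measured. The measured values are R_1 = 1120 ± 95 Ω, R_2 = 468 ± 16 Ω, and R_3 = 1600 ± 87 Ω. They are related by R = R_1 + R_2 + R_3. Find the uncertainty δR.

130 Ω

Sums and differences: (δR)² = Σ (cᵢ δxᵢ)².
  (δR_1)² = 9020;  (δR_2)² = 256;  (δR_3)² = 7570
δR = √(16800) = 130 Ω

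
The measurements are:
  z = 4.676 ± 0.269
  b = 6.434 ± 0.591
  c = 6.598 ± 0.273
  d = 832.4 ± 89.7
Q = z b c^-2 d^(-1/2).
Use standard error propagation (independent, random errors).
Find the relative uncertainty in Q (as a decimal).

0.147

Since Q is a product/quotient, work with relative uncertainties:
  (1·δz/z)² = (1×0.0575)² = 0.00331;  (1·δb/b)² = (1×0.0919)² = 0.00844;  (-2·δc/c)² = (-2×0.0414)² = 0.00685;  (−½·δd/d)² = (-0.5×0.108)² = 0.00290
δQ/Q = √(0.0215) = 0.147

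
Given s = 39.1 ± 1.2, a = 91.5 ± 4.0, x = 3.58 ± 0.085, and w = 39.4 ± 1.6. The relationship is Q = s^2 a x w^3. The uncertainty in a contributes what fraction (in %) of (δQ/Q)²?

(δQ/Q)² = (2·δs/s)² + (1·δa/a)² + (1·δx/x)² + (3·δw/w)²
  s term: (2×0.0307)² = 0.00377
  a term: (1×0.0437)² = 0.00191
  x term: (1×0.0237)² = 0.000564
  w term: (3×0.0406)² = 0.0148
Total = 0.0211. Share from a = 0.00191/0.0211 = 0.0906.

9.06%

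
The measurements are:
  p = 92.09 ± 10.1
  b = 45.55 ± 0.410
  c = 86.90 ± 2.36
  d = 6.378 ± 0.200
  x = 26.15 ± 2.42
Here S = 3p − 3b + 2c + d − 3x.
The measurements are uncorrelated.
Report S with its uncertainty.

Sums and differences: (δS)² = Σ (cᵢ δxᵢ)².
  (3·δp)² = 918;  (3·δb)² = 1.51;  (2·δc)² = 22.3;  (δd)² = 0.0400;  (3·δx)² = 52.7
δS = √(995) = 31.5
S = 241.3.

241.3 ± 31.5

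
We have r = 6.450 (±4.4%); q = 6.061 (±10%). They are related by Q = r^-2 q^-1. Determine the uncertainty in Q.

For a monomial Q ∝ r^-2, q^-1, fractional errors add in quadrature:
  (-2·δr/r)² = (-2×0.0440)² = 0.00774;  (-1·δq/q)² = (-1×0.100)² = 0.0100
δQ/Q = √(0.0177) = 0.133
Q = 0.003966, so δQ = 0.133 × 0.003966 = 0.000528.

0.000528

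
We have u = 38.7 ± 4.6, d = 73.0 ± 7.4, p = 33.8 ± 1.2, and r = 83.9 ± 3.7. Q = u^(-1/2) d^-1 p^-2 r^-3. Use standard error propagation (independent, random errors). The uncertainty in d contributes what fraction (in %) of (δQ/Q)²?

(δQ/Q)² = (−½·δu/u)² + (-1·δd/d)² + (-2·δp/p)² + (-3·δr/r)²
  u term: (-0.5×0.119)² = 0.00353
  d term: (-1×0.101)² = 0.0103
  p term: (-2×0.0355)² = 0.00504
  r term: (-3×0.0441)² = 0.0175
Total = 0.0364. Share from d = 0.0103/0.0364 = 0.283.

28.3%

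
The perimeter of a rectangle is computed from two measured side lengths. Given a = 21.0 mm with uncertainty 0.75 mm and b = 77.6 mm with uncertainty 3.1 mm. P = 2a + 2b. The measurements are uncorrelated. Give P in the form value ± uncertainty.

197 ± 6.38 mm

Each term contributes (cᵢ δxᵢ)² to (δP)²:
  (2·δa)² = 2.25;  (2·δb)² = 38.4
δP = √(40.7) = 6.38 mm
P = 197 mm.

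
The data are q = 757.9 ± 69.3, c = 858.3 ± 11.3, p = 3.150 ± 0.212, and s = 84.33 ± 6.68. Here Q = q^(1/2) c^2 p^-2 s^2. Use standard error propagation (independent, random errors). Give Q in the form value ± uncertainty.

Relative error in a monomial: (δQ/Q)² = Σ (nᵢ · δxᵢ/xᵢ)².
  (½·δq/q)² = (0.5×0.0914)² = 0.00209;  (2·δc/c)² = (2×0.0132)² = 0.000693;  (-2·δp/p)² = (-2×0.0673)² = 0.0181;  (2·δs/s)² = (2×0.0792)² = 0.0251
δQ/Q = √(0.0460) = 0.214
Q = 1.454e+10, so δQ = 0.214 × 1.454e+10 = 3.12e+09.

(1.454 ± 0.312) × 10^10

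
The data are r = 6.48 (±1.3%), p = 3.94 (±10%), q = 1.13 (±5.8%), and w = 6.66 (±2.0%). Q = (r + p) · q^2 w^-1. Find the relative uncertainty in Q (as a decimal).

0.124

Let u = r + p = 10.4. δu = √(δr² + δp²) = √(0.00710 + 0.155) = 0.403, so δu/u = 0.0387.
Q is then a monomial in u, q, w:
δQ/Q = √((δu/u)² + (2·δq/q)² + (-1·δw/w)²) = √(0.00150 + 0.0135 + 0.000400) = 0.124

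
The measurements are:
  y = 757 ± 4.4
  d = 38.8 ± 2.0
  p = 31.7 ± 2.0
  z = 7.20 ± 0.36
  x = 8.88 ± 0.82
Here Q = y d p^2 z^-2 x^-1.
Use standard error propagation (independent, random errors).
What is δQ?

Each factor contributes (exponent × relative error)² to (δQ/Q)²:
  (1·δy/y)² = (1×0.00581)² = 3.38e-05;  (1·δd/d)² = (1×0.0515)² = 0.00266;  (2·δp/p)² = (2×0.0631)² = 0.0159;  (-2·δz/z)² = (-2×0.0500)² = 0.0100;  (-1·δx/x)² = (-1×0.0923)² = 0.00853
δQ/Q = √(0.0371) = 0.193
Q = 64100, so δQ = 0.193 × 64100 = 12400.

12400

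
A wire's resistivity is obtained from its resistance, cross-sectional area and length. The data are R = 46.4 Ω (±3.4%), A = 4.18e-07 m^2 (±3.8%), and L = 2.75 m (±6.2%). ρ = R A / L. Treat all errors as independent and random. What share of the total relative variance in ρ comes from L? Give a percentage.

(δρ/ρ)² = (1·δR/R)² + (1·δA/A)² + (-1·δL/L)²
  R term: (1×0.0340)² = 0.00116
  A term: (1×0.0380)² = 0.00144
  L term: (-1×0.0620)² = 0.00384
Total = 0.00644. Share from L = 0.00384/0.00644 = 0.597.

59.7%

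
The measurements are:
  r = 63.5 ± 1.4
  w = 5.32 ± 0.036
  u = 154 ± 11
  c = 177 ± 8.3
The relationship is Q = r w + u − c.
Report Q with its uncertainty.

315 ± 15.8

Let p = r·w = 338. δp/p = √((1·δr/r)² + (1·δw/w)²) = √(0.000486 + 4.58e-05) = 0.0231, so δp = 7.79.
Q = p + u − c: δQ = √(δp² + δu² + δc²) = √(60.7 + 121 + 68.9) = 15.8
Q = 315.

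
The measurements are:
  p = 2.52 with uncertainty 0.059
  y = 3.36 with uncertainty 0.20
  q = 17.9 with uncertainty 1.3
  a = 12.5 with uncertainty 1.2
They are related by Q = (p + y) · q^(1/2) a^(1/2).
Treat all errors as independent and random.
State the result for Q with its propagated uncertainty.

88.0 ± 6.14

Let u = p + y = 5.88. δu = √(δp² + δy²) = √(0.00348 + 0.0400) = 0.209, so δu/u = 0.0355.
Q is then a monomial in u, q, a:
δQ/Q = √((δu/u)² + (½·δq/q)² + (½·δa/a)²) = √(0.00126 + 0.00132 + 0.00230) = 0.0699
Q = 88.0, so δQ = 0.0699 × 88.0 = 6.14.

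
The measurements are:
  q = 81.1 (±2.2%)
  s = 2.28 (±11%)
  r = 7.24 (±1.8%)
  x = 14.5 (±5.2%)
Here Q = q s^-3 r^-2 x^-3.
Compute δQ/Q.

Each factor contributes (exponent × relative error)² to (δQ/Q)²:
  (1·δq/q)² = (1×0.0220)² = 0.000484;  (-3·δs/s)² = (-3×0.110)² = 0.109;  (-2·δr/r)² = (-2×0.0180)² = 0.00130;  (-3·δx/x)² = (-3×0.0520)² = 0.0243
δQ/Q = √(0.135) = 0.367

0.367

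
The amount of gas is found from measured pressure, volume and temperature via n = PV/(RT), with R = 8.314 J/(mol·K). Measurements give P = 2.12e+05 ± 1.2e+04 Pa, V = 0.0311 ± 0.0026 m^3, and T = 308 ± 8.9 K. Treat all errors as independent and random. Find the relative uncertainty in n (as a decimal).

0.105

n is a product of powers, so relative uncertainties combine in quadrature:
  (1·δP/P)² = (1×0.0566)² = 0.00320;  (1·δV/V)² = (1×0.0836)² = 0.00699;  (-1·δT/T)² = (-1×0.0289)² = 0.000835
δn/n = √(0.0110) = 0.105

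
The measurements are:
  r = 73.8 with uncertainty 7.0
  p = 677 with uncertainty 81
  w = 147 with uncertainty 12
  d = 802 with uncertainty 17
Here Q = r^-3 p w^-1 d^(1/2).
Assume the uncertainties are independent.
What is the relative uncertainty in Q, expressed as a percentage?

31.9%

Since Q is a product/quotient, work with relative uncertainties:
  (-3·δr/r)² = (-3×0.0949)² = 0.0810;  (1·δp/p)² = (1×0.120)² = 0.0143;  (-1·δw/w)² = (-1×0.0816)² = 0.00666;  (½·δd/d)² = (0.5×0.0212)² = 0.000112
δQ/Q = √(0.102) = 0.319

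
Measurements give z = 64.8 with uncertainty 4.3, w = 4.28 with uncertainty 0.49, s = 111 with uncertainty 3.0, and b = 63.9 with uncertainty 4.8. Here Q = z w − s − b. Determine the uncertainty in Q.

Let p = z·w = 277. δp/p = √((1·δz/z)² + (1·δw/w)²) = √(0.00440 + 0.0131) = 0.132, so δp = 36.7.
Q = p − s − b: δQ = √(δp² + δs² + δb²) = √(1350 + 9.00 + 23.0) = 37.1

37.1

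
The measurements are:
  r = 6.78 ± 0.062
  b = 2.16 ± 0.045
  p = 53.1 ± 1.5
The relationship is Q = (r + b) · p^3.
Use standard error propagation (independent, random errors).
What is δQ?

1.14e+05

Let u = r + b = 8.94. δu = √(δr² + δb²) = √(0.00384 + 0.00202) = 0.0766, so δu/u = 0.00857.
Q is then a monomial in u, p:
δQ/Q = √((δu/u)² + (3·δp/p)²) = √(7.34e-05 + 0.00718) = 0.0852
Q = 1.34e+06, so δQ = 0.0852 × 1.34e+06 = 1.14e+05.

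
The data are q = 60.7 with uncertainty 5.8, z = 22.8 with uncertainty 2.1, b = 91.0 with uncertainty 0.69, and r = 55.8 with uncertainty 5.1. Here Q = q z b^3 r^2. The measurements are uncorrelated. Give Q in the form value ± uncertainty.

Q is a product of powers, so relative uncertainties combine in quadrature:
  (1·δq/q)² = (1×0.0956)² = 0.00913;  (1·δz/z)² = (1×0.0921)² = 0.00848;  (3·δb/b)² = (3×0.00758)² = 0.000517;  (2·δr/r)² = (2×0.0914)² = 0.0334
δQ/Q = √(0.0515) = 0.227
Q = 3.25e+12, so δQ = 0.227 × 3.25e+12 = 7.37e+11.

(3.25 ± 0.737) × 10^12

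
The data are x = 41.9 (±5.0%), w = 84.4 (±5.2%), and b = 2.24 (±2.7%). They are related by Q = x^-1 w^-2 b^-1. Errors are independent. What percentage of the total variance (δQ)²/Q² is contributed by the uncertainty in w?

(δQ/Q)² = (-1·δx/x)² + (-2·δw/w)² + (-1·δb/b)²
  x term: (-1×0.0500)² = 0.00250
  w term: (-2×0.0520)² = 0.0108
  b term: (-1×0.0270)² = 0.000729
Total = 0.0140. Share from w = 0.0108/0.0140 = 0.770.

77.0%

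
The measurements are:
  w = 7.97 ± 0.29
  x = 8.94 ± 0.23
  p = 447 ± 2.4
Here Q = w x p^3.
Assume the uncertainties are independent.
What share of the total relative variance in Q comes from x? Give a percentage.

29.5%

(δQ/Q)² = (1·δw/w)² + (1·δx/x)² + (3·δp/p)²
  w term: (1×0.0364)² = 0.00132
  x term: (1×0.0257)² = 0.000662
  p term: (3×0.00537)² = 0.000259
Total = 0.00225. Share from x = 0.000662/0.00225 = 0.295.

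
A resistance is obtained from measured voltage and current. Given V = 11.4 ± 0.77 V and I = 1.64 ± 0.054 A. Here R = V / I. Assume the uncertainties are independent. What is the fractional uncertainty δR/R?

0.0751

Each factor contributes (exponent × relative error)² to (δR/R)²:
  (1·δV/V)² = (1×0.0675)² = 0.00456;  (-1·δI/I)² = (-1×0.0329)² = 0.00108
δR/R = √(0.00565) = 0.0751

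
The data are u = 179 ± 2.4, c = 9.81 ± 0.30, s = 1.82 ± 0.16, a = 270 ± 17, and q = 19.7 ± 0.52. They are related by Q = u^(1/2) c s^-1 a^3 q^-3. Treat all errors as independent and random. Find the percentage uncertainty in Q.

22.5%

Relative error in a monomial: (δQ/Q)² = Σ (nᵢ · δxᵢ/xᵢ)².
  (½·δu/u)² = (0.5×0.0134)² = 4.49e-05;  (1·δc/c)² = (1×0.0306)² = 0.000935;  (-1·δs/s)² = (-1×0.0879)² = 0.00773;  (3·δa/a)² = (3×0.0630)² = 0.0357;  (-3·δq/q)² = (-3×0.0264)² = 0.00627
δQ/Q = √(0.0507) = 0.225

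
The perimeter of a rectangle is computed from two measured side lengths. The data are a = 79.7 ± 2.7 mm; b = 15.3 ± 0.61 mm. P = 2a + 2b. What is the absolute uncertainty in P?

Each term contributes (cᵢ δxᵢ)² to (δP)²:
  (2·δa)² = 29.2;  (2·δb)² = 1.49
δP = √(30.6) = 5.54 mm

5.54 mm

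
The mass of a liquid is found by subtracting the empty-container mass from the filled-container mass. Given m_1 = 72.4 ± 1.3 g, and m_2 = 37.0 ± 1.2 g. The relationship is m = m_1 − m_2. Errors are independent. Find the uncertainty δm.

Each term contributes (cᵢ δxᵢ)² to (δm)²:
  (δm_1)² = 1.69;  (δm_2)² = 1.44
δm = √(3.13) = 1.77 g

1.77 g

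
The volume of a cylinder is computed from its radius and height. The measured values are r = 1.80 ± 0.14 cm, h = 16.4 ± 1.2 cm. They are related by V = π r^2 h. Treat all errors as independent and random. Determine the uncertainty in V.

Each factor contributes (exponent × relative error)² to (δV/V)²:
  (2·δr/r)² = (2×0.0778)² = 0.0242;  (1·δh/h)² = (1×0.0732)² = 0.00535
δV/V = √(0.0296) = 0.172
V = 167 cm^3, so δV = 0.172 × 167 = 28.7 cm^3.

28.7 cm^3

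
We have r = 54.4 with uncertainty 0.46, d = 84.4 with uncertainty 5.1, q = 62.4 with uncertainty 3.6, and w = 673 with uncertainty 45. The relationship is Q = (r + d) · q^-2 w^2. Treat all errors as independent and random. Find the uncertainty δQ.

2910

Let u = r + d = 139. δu = √(δr² + δd²) = √(0.212 + 26.0) = 5.12, so δu/u = 0.0369.
Q is then a monomial in u, q, w:
δQ/Q = √((δu/u)² + (-2·δq/q)² + (2·δw/w)²) = √(0.00136 + 0.0133 + 0.0179) = 0.180
Q = 16100, so δQ = 0.180 × 16100 = 2910.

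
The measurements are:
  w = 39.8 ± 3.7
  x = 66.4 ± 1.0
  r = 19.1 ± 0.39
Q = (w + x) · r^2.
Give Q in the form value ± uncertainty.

38700 ± 2110

Let u = w + x = 106. δu = √(δw² + δx²) = √(13.7 + 1.00) = 3.83, so δu/u = 0.0361.
Q is then a monomial in u, r:
δQ/Q = √((δu/u)² + (2·δr/r)²) = √(0.00130 + 0.00167) = 0.0545
Q = 38700, so δQ = 0.0545 × 38700 = 2110.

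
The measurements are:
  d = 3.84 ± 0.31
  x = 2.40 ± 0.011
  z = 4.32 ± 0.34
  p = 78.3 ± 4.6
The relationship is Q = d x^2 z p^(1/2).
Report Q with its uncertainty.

846 ± 98.8

Relative error in a monomial: (δQ/Q)² = Σ (nᵢ · δxᵢ/xᵢ)².
  (1·δd/d)² = (1×0.0807)² = 0.00652;  (2·δx/x)² = (2×0.00458)² = 8.4e-05;  (1·δz/z)² = (1×0.0787)² = 0.00619;  (½·δp/p)² = (0.5×0.0587)² = 0.000863
δQ/Q = √(0.0137) = 0.117
Q = 846, so δQ = 0.117 × 846 = 98.8.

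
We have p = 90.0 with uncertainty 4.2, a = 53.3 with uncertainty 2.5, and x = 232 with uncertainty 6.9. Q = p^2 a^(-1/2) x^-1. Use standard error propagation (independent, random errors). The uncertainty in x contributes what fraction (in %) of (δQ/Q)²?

(δQ/Q)² = (2·δp/p)² + (−½·δa/a)² + (-1·δx/x)²
  p term: (2×0.0467)² = 0.00871
  a term: (-0.5×0.0469)² = 0.000550
  x term: (-1×0.0297)² = 0.000885
Total = 0.0101. Share from x = 0.000885/0.0101 = 0.0872.

8.72%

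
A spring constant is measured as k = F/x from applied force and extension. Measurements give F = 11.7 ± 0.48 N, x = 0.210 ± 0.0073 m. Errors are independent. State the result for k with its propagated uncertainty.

55.7 ± 3.00 N/m

Since k is a product/quotient, work with relative uncertainties:
  (1·δF/F)² = (1×0.0410)² = 0.00168;  (-1·δx/x)² = (-1×0.0348)² = 0.00121
δk/k = √(0.00289) = 0.0538
k = 55.7 N/m, so δk = 0.0538 × 55.7 = 3.00 N/m.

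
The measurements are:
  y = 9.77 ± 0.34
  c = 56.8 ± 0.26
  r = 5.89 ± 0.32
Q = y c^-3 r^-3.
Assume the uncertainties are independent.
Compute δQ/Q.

0.167

Products/powers → add relative errors in quadrature, weighted by exponent:
  (1·δy/y)² = (1×0.0348)² = 0.00121;  (-3·δc/c)² = (-3×0.00458)² = 0.000189;  (-3·δr/r)² = (-3×0.0543)² = 0.0266
δQ/Q = √(0.0280) = 0.167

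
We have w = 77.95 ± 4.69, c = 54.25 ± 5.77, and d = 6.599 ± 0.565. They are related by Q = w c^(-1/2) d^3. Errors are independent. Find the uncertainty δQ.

Since Q is a product/quotient, work with relative uncertainties:
  (1·δw/w)² = (1×0.0602)² = 0.00362;  (−½·δc/c)² = (-0.5×0.106)² = 0.00283;  (3·δd/d)² = (3×0.0856)² = 0.0660
δQ/Q = √(0.0724) = 0.269
Q = 3041, so δQ = 0.269 × 3041 = 818.

818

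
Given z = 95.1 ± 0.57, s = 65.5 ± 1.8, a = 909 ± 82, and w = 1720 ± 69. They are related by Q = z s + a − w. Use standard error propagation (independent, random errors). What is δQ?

Let p = z·s = 6230. δp/p = √((1·δz/z)² + (1·δs/s)²) = √(3.59e-05 + 0.000755) = 0.0281, so δp = 175.
Q = p + a − w: δQ = √(δp² + δa² + δw²) = √(30700 + 6720 + 4760) = 205

205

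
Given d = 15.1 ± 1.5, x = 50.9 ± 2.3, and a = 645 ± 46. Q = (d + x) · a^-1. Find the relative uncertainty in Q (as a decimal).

0.0826

Let u = d + x = 66.0. δu = √(δd² + δx²) = √(2.25 + 5.29) = 2.75, so δu/u = 0.0416.
Q is then a monomial in u, a:
δQ/Q = √((δu/u)² + (-1·δa/a)²) = √(0.00173 + 0.00509) = 0.0826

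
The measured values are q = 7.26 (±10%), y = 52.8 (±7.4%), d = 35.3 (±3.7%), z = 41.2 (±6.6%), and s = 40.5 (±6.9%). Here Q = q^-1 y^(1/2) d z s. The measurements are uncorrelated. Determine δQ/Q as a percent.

14.8%

Relative error in a monomial: (δQ/Q)² = Σ (nᵢ · δxᵢ/xᵢ)².
  (-1·δq/q)² = (-1×0.100)² = 0.0100;  (½·δy/y)² = (0.5×0.0740)² = 0.00137;  (1·δd/d)² = (1×0.0370)² = 0.00137;  (1·δz/z)² = (1×0.0660)² = 0.00436;  (1·δs/s)² = (1×0.0690)² = 0.00476
δQ/Q = √(0.0219) = 0.148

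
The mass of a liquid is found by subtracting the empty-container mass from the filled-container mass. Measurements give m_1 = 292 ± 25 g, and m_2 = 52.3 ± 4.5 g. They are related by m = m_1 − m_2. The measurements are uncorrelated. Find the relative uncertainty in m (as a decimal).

0.106

m is a linear combination, so absolute uncertainties add in quadrature:
  (δm_1)² = 625;  (δm_2)² = 20.2
δm = √(645) = 25.4 g
m = 240 g, so δm/m = 25.4/240 = 0.106.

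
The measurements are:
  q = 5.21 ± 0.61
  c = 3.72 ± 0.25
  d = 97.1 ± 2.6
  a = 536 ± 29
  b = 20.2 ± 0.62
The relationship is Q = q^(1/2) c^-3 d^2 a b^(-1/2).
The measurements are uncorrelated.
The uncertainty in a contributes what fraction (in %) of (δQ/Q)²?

5.84%

(δQ/Q)² = (½·δq/q)² + (-3·δc/c)² + (2·δd/d)² + (1·δa/a)² + (−½·δb/b)²
  q term: (0.5×0.117)² = 0.00343
  c term: (-3×0.0672)² = 0.0406
  d term: (2×0.0268)² = 0.00287
  a term: (1×0.0541)² = 0.00293
  b term: (-0.5×0.0307)² = 0.000236
Total = 0.0501. Share from a = 0.00293/0.0501 = 0.0584.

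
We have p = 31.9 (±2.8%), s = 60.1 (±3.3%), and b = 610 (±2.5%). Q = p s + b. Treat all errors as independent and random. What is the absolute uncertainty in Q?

84.4

Let w = p·s = 1920. δw/w = √((1·δp/p)² + (1·δs/s)²) = √(0.000784 + 0.00109) = 0.0433, so δw = 83.0.
Q = w + b: δQ = √(δw² + δb²) = √(6880 + 233) = 84.4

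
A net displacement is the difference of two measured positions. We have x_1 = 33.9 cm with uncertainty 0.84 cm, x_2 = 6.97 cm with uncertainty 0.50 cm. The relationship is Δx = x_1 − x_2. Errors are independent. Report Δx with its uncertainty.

26.9 ± 0.978 cm

Each term contributes (cᵢ δxᵢ)² to (δΔx)²:
  (δx_1)² = 0.706;  (δx_2)² = 0.250
δΔx = √(0.956) = 0.978 cm
Δx = 26.9 cm.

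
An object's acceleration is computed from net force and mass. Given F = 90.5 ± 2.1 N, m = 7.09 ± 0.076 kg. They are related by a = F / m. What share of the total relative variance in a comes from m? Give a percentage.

(δa/a)² = (1·δF/F)² + (-1·δm/m)²
  F term: (1×0.0232)² = 0.000538
  m term: (-1×0.0107)² = 0.000115
Total = 0.000653. Share from m = 0.000115/0.000653 = 0.176.

17.6%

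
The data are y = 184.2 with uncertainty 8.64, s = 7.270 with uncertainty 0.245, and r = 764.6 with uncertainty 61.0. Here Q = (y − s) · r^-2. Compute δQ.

5.05e-05

Let u = y − s = 176.9. δu = √(δy² + δs²) = √(74.6 + 0.0600) = 8.64, so δu/u = 0.0489.
Q is then a monomial in u, r:
δQ/Q = √((δu/u)² + (-2·δr/r)²) = √(0.00239 + 0.0255) = 0.167
Q = 0.0003026, so δQ = 0.167 × 0.0003026 = 5.05e-05.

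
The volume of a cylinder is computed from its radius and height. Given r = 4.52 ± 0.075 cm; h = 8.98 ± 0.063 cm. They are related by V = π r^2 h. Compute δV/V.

0.0339

Each factor contributes (exponent × relative error)² to (δV/V)²:
  (2·δr/r)² = (2×0.0166)² = 0.00110;  (1·δh/h)² = (1×0.00702)² = 4.92e-05
δV/V = √(0.00115) = 0.0339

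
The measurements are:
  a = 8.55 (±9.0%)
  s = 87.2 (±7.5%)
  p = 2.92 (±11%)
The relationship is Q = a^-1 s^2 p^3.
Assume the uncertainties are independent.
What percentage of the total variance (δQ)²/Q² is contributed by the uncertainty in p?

(δQ/Q)² = (-1·δa/a)² + (2·δs/s)² + (3·δp/p)²
  a term: (-1×0.0900)² = 0.00810
  s term: (2×0.0750)² = 0.0225
  p term: (3×0.110)² = 0.109
Total = 0.140. Share from p = 0.109/0.140 = 0.781.

78.1%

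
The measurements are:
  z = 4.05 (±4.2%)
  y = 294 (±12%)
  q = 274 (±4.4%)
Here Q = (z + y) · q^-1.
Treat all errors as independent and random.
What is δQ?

Let u = z + y = 298. δu = √(δz² + δy²) = √(0.0289 + 1240) = 35.3, so δu/u = 0.118.
Q is then a monomial in u, q:
δQ/Q = √((δu/u)² + (-1·δq/q)²) = √(0.0140 + 0.00194) = 0.126
Q = 1.09, so δQ = 0.126 × 1.09 = 0.137.

0.137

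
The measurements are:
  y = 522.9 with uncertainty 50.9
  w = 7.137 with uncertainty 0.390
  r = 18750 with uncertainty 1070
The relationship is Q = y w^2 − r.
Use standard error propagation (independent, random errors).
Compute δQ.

4040

Let p = y·w^2 = 26630. δp/p = √((1·δy/y)² + (2·δw/w)²) = √(0.00948 + 0.0119) = 0.146, so δp = 3900.
Q = p − r: δQ = √(δp² + δr²) = √(1.52e+07 + 1.14e+06) = 4040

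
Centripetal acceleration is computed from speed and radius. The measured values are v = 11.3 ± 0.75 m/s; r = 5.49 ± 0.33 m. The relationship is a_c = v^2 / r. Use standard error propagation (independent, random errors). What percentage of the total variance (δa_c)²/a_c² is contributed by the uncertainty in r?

17.0%

(δa_c/a_c)² = (2·δv/v)² + (-1·δr/r)²
  v term: (2×0.0664)² = 0.0176
  r term: (-1×0.0601)² = 0.00361
Total = 0.0212. Share from r = 0.00361/0.0212 = 0.170.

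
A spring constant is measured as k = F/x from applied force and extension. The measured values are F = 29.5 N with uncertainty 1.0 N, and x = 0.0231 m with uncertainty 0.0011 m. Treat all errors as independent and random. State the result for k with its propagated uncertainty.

Products/powers → add relative errors in quadrature, weighted by exponent:
  (1·δF/F)² = (1×0.0339)² = 0.00115;  (-1·δx/x)² = (-1×0.0476)² = 0.00227
δk/k = √(0.00342) = 0.0585
k = 1280 N/m, so δk = 0.0585 × 1280 = 74.6 N/m.

1280 ± 74.6 N/m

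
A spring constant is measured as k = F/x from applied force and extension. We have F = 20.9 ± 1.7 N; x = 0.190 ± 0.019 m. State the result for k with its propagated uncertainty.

Since k is a product/quotient, work with relative uncertainties:
  (1·δF/F)² = (1×0.0813)² = 0.00662;  (-1·δx/x)² = (-1×0.100)² = 0.0100
δk/k = √(0.0166) = 0.129
k = 110 N/m, so δk = 0.129 × 110 = 14.2 N/m.

110 ± 14.2 N/m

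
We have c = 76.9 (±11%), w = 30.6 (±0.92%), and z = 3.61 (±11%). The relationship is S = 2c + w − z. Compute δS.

Each term contributes (cᵢ δxᵢ)² to (δS)²:
  (2·δc)² = 286;  (δw)² = 0.0793;  (δz)² = 0.158
δS = √(286) = 16.9

16.9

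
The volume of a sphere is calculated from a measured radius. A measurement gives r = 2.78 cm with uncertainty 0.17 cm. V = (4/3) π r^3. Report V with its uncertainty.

90.0 ± 16.5 cm^3

Products/powers → add relative errors in quadrature, weighted by exponent:
  (3·δr/r)² = (3×0.0612)² = 0.0337
δV/V = √(0.0337) = 0.183
V = 90.0 cm^3, so δV = 0.183 × 90.0 = 16.5 cm^3.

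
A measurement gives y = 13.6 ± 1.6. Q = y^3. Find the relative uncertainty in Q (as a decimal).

0.353

For a monomial Q ∝ y^3, fractional errors add in quadrature:
  (3·δy/y)² = (3×0.118)² = 0.125
δQ/Q = √(0.125) = 0.353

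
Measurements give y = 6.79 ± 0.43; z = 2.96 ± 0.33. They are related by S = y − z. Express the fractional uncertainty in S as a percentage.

14.2%

Sums and differences: (δS)² = Σ (cᵢ δxᵢ)².
  (δy)² = 0.185;  (δz)² = 0.109
δS = √(0.294) = 0.542
S = 3.83, so δS/S = 0.542/3.83 = 0.142.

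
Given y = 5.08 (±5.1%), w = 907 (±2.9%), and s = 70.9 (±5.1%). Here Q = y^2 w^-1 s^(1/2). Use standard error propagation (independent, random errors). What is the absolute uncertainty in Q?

Each factor contributes (exponent × relative error)² to (δQ/Q)²:
  (2·δy/y)² = (2×0.0510)² = 0.0104;  (-1·δw/w)² = (-1×0.0290)² = 0.000841;  (½·δs/s)² = (0.5×0.0510)² = 0.000650
δQ/Q = √(0.0119) = 0.109
Q = 0.240, so δQ = 0.109 × 0.240 = 0.0261.

0.0261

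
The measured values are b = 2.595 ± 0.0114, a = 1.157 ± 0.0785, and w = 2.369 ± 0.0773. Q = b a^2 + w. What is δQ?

Let p = b·a^2 = 3.474. δp/p = √((1·δb/b)² + (2·δa/a)²) = √(1.93e-05 + 0.0184) = 0.136, so δp = 0.472.
Q = p + w: δQ = √(δp² + δw²) = √(0.222 + 0.00598) = 0.478

0.478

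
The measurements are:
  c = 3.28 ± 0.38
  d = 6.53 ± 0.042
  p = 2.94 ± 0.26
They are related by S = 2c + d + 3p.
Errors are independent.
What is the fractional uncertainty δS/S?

Each term contributes (cᵢ δxᵢ)² to (δS)²:
  (2·δc)² = 0.578;  (δd)² = 0.00176;  (3·δp)² = 0.608
δS = √(1.19) = 1.09
S = 21.9, so δS/S = 1.09/21.9 = 0.0497.

0.0497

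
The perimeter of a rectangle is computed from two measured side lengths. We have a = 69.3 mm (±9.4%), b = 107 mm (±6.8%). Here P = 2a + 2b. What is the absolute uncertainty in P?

Absolute uncertainties add in quadrature for a linear combination:
  (2·δa)² = 170;  (2·δb)² = 212
δP = √(381) = 19.5 mm

19.5 mm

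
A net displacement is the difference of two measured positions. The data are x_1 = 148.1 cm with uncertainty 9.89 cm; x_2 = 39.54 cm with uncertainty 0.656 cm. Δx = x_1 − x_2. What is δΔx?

Absolute uncertainties add in quadrature for a linear combination:
  (δx_1)² = 97.8;  (δx_2)² = 0.430
δΔx = √(98.2) = 9.91 cm

9.91 cm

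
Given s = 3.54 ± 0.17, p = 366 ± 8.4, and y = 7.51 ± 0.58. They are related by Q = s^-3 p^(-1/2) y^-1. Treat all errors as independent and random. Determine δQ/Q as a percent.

Products/powers → add relative errors in quadrature, weighted by exponent:
  (-3·δs/s)² = (-3×0.0480)² = 0.0208;  (−½·δp/p)² = (-0.5×0.0230)² = 0.000132;  (-1·δy/y)² = (-1×0.0772)² = 0.00596
δQ/Q = √(0.0269) = 0.164

16.4%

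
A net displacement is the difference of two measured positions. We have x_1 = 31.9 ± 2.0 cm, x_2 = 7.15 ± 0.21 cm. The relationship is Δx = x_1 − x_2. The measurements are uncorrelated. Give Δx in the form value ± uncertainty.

Sums and differences: (δΔx)² = Σ (cᵢ δxᵢ)².
  (δx_1)² = 4.00;  (δx_2)² = 0.0441
δΔx = √(4.04) = 2.01 cm
Δx = 24.8 cm.

24.8 ± 2.01 cm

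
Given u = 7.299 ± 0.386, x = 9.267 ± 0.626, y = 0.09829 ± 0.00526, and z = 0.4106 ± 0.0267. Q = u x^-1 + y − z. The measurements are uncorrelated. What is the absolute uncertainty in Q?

Let p = u·x^-1 = 0.7876. δp/p = √((1·δu/u)² + (-1·δx/x)²) = √(0.00280 + 0.00456) = 0.0858, so δp = 0.0676.
Q = p + y − z: δQ = √(δp² + δy² + δz²) = √(0.00457 + 2.77e-05 + 0.000713) = 0.0728

0.0728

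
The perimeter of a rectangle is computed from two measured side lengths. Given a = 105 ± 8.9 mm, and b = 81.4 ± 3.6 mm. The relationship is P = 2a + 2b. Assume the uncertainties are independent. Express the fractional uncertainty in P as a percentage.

5.15%

Absolute uncertainties add in quadrature for a linear combination:
  (2·δa)² = 317;  (2·δb)² = 51.8
δP = √(369) = 19.2 mm
P = 373 mm, so δP/P = 19.2/373 = 0.0515.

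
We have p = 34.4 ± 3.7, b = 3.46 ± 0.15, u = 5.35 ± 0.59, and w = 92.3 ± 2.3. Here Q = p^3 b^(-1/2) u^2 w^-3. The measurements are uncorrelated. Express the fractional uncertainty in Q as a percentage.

39.9%

Since Q is a product/quotient, work with relative uncertainties:
  (3·δp/p)² = (3×0.108)² = 0.104;  (−½·δb/b)² = (-0.5×0.0434)² = 0.000470;  (2·δu/u)² = (2×0.110)² = 0.0486;  (-3·δw/w)² = (-3×0.0249)² = 0.00559
δQ/Q = √(0.159) = 0.399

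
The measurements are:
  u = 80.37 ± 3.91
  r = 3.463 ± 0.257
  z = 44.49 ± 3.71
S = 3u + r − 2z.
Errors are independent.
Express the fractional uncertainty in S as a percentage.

For a sum/difference, combine absolute errors in quadrature:
  (3·δu)² = 138;  (δr)² = 0.0660;  (2·δz)² = 55.1
δS = √(193) = 13.9
S = 155.6, so δS/S = 13.9/155.6 = 0.0892.

8.92%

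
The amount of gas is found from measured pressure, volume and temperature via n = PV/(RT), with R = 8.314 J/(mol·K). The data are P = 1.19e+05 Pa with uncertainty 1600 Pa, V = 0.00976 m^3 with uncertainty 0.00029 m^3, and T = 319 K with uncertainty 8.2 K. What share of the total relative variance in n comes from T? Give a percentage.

(δn/n)² = (1·δP/P)² + (1·δV/V)² + (-1·δT/T)²
  P term: (1×0.0134)² = 0.000181
  V term: (1×0.0297)² = 0.000883
  T term: (-1×0.0257)² = 0.000661
Total = 0.00172. Share from T = 0.000661/0.00172 = 0.383.

38.3%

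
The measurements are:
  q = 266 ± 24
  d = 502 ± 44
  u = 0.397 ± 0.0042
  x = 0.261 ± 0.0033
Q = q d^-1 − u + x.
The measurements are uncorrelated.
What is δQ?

Let p = q·d^-1 = 0.530. δp/p = √((1·δq/q)² + (-1·δd/d)²) = √(0.00814 + 0.00768) = 0.126, so δp = 0.0667.
Q = p − u + x: δQ = √(δp² + δu² + δx²) = √(0.00444 + 1.76e-05 + 1.09e-05) = 0.0669

0.0669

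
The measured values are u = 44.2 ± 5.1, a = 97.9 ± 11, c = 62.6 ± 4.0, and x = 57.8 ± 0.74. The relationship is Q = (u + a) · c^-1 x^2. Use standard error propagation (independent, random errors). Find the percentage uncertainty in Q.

11.0%

Let w = u + a = 142. δw = √(δu² + δa²) = √(26.0 + 121) = 12.1, so δw/w = 0.0853.
Q is then a monomial in w, c, x:
δQ/Q = √((δw/w)² + (-1·δc/c)² + (2·δx/x)²) = √(0.00728 + 0.00408 + 0.000656) = 0.110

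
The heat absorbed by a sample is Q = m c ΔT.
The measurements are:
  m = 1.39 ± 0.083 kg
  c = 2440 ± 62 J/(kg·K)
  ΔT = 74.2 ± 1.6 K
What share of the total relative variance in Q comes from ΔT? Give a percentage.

9.94%

(δQ/Q)² = (1·δm/m)² + (1·δc/c)² + (1·δΔT/ΔT)²
  m term: (1×0.0597)² = 0.00357
  c term: (1×0.0254)² = 0.000646
  ΔT term: (1×0.0216)² = 0.000465
Total = 0.00468. Share from ΔT = 0.000465/0.00468 = 0.0994.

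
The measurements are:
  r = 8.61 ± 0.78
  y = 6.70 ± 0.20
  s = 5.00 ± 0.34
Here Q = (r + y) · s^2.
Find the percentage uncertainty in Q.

14.6%

Let u = r + y = 15.3. δu = √(δr² + δy²) = √(0.608 + 0.0400) = 0.805, so δu/u = 0.0526.
Q is then a monomial in u, s:
δQ/Q = √((δu/u)² + (2·δs/s)²) = √(0.00277 + 0.0185) = 0.146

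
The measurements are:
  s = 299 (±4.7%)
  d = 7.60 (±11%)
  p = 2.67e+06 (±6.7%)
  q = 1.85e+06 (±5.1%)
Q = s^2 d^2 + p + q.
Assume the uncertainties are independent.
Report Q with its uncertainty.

(9.68 ± 1.25) × 10^6

Let w = s^2·d^2 = 5.16e+06. δw/w = √((2·δs/s)² + (2·δd/d)²) = √(0.00884 + 0.0484) = 0.239, so δw = 1.24e+06.
Q = w + p + q: δQ = √(δw² + δp² + δq²) = √(1.53e+12 + 3.2e+10 + 8.9e+09) = 1.25e+06
Q = 9.68e+06.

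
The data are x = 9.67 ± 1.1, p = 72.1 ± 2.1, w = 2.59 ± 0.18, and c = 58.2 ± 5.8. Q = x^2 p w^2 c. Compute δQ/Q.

Each factor contributes (exponent × relative error)² to (δQ/Q)²:
  (2·δx/x)² = (2×0.114)² = 0.0518;  (1·δp/p)² = (1×0.0291)² = 0.000848;  (2·δw/w)² = (2×0.0695)² = 0.0193;  (1·δc/c)² = (1×0.0997)² = 0.00993
δQ/Q = √(0.0819) = 0.286

0.286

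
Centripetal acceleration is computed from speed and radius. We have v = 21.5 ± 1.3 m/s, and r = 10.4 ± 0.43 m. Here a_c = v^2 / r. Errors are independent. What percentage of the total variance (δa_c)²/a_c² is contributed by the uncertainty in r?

10.5%

(δa_c/a_c)² = (2·δv/v)² + (-1·δr/r)²
  v term: (2×0.0605)² = 0.0146
  r term: (-1×0.0413)² = 0.00171
Total = 0.0163. Share from r = 0.00171/0.0163 = 0.105.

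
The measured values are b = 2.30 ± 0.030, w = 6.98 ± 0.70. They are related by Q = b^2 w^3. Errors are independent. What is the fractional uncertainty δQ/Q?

0.302

Q is a product of powers, so relative uncertainties combine in quadrature:
  (2·δb/b)² = (2×0.0130)² = 0.000681;  (3·δw/w)² = (3×0.100)² = 0.0905
δQ/Q = √(0.0912) = 0.302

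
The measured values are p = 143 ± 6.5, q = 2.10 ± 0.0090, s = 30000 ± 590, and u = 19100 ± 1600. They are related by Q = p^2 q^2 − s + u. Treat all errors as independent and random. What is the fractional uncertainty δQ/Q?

Let w = p^2·q^2 = 90200. δw/w = √((2·δp/p)² + (2·δq/q)²) = √(0.00826 + 7.35e-05) = 0.0913, so δw = 8230.
Q = w − s + u: δQ = √(δw² + δs² + δu²) = √(6.78e+07 + 3.48e+05 + 2.56e+06) = 8410
Q = 79300, so δQ/Q = 8410/79300 = 0.106.

0.106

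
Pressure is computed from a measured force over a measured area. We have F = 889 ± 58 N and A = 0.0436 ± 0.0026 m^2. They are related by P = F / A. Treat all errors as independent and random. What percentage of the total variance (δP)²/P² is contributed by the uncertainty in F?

54.5%

(δP/P)² = (1·δF/F)² + (-1·δA/A)²
  F term: (1×0.0652)² = 0.00426
  A term: (-1×0.0596)² = 0.00356
Total = 0.00781. Share from F = 0.00426/0.00781 = 0.545.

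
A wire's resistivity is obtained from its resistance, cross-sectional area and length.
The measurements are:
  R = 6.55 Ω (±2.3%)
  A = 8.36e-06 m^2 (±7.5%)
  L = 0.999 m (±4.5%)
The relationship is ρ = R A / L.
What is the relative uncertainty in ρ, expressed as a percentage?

Since ρ is a product/quotient, work with relative uncertainties:
  (1·δR/R)² = (1×0.0230)² = 0.000529;  (1·δA/A)² = (1×0.0750)² = 0.00562;  (-1·δL/L)² = (-1×0.0450)² = 0.00202
δρ/ρ = √(0.00818) = 0.0904

9.04%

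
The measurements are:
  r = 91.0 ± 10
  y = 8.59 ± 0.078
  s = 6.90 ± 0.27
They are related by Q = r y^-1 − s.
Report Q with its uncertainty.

3.69 ± 1.20

Let p = r·y^-1 = 10.6. δp/p = √((1·δr/r)² + (-1·δy/y)²) = √(0.0121 + 8.25e-05) = 0.110, so δp = 1.17.
Q = p − s: δQ = √(δp² + δs²) = √(1.36 + 0.0729) = 1.20
Q = 3.69.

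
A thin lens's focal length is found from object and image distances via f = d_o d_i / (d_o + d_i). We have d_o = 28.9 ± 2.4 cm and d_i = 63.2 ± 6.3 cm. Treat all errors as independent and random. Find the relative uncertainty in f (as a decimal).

∂f/∂d_o = (d_i/(d_o+d_i))² = 0.471;  ∂f/∂d_i = (d_o/(d_o+d_i))² = 0.0985
δf = √((∂f/∂d_o · δd_o)² + (∂f/∂d_i · δd_i)²) = √(1.28 + 0.385) = 1.29 cm
f = 19.8 cm, so δf/f = 1.29/19.8 = 0.0650.

0.0650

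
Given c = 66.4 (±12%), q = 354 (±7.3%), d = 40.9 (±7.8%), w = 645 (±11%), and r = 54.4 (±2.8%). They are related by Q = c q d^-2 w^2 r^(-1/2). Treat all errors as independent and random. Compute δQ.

2.41e+05

Q is a product of powers, so relative uncertainties combine in quadrature:
  (1·δc/c)² = (1×0.120)² = 0.0144;  (1·δq/q)² = (1×0.0730)² = 0.00533;  (-2·δd/d)² = (-2×0.0780)² = 0.0243;  (2·δw/w)² = (2×0.110)² = 0.0484;  (−½·δr/r)² = (-0.5×0.0280)² = 0.000196
δQ/Q = √(0.0927) = 0.304
Q = 7.93e+05, so δQ = 0.304 × 7.93e+05 = 2.41e+05.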